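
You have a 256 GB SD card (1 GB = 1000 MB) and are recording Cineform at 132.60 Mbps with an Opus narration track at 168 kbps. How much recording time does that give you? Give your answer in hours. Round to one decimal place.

Audio: 168 kbps = 0.168 Mbps.
Total bitrate: 132.60 + 0.168 = 132.768 Mbps.
Capacity: 256 GB = 2,048,000 Mb.
Recording time: 2,048,000 / 132.768 = 15,425 s ≈ 4.28 hours.

4.3 hours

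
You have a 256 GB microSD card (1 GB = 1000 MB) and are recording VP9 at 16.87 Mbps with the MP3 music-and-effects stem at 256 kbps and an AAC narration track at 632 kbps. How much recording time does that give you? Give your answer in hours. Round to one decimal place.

Audio total: 256 + 632 = 888 kbps = 0.888 Mbps.
Total bitrate: 16.87 + 0.888 = 17.758 Mbps.
Capacity: 256 GB = 2,048,000 Mb.
Recording time: 2,048,000 / 17.758 = 115,328 s ≈ 32.0 hours.

32.0 hours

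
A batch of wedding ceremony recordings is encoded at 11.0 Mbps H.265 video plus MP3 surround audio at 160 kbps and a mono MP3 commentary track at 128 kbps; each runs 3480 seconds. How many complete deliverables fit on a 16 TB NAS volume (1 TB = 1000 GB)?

Audio total: 160 + 128 = 288 kbps = 0.288 Mbps.
Total bitrate: 11.288 Mbps.
Per item: 11.288 Mbps × 3480 s = 39,282 Mb = 4,910 MB.
Capacity: 16 TB = 128,000,000 Mb; 3258.47 items → 3258 complete.

3258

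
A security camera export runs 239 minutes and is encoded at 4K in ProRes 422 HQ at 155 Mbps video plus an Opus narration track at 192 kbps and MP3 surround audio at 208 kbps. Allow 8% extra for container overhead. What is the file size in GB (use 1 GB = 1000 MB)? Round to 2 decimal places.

239 min = 14340 s
Audio total: 192 + 208 = 400 kbps = 0.400 Mbps.
Total bitrate: 155 + 0.400 = 155.400 Mbps.
Stream data: 155.400 Mbps × 14340 s = 2228436.0 Mb.
With 8% container overhead: ×1.08.
2,406,711 Mb ÷ 8 = 300,839 MB → 300.8 GB.

300.84 GB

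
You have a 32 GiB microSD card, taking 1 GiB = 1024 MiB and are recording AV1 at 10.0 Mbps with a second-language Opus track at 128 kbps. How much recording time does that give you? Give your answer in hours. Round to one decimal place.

Audio: 128 kbps = 0.128 Mbps.
Total bitrate: 10.0 + 0.128 = 10.128 Mbps.
Capacity: 32 GiB = 274,878 Mb.
Recording time: 274,878 / 10.128 = 27,140 s ≈ 7.54 hours.

7.5 hours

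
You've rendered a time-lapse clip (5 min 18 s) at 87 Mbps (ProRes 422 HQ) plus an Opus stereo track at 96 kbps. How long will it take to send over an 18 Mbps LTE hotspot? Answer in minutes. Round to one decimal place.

25.6 minutes

5 min 18 s = 318 s
Audio: 96 kbps = 0.096 Mbps.
Total bitrate: 87.096 Mbps.
File: 87.096 Mbps × 318 s = 27696.5 Mb.
At 18 Mbps: 27696.5 / 18 = 1538.7 s ≈ 25.6 minutes.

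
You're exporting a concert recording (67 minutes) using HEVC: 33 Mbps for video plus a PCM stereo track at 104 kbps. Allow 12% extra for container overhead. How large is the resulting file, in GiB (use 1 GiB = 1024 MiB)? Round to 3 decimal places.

17.351 GiB

67 min = 4020 s
Audio: 104 kbps = 0.104 Mbps.
Total bitrate: 33 + 0.104 = 33.104 Mbps.
Stream data: 33.104 Mbps × 4020 s = 133078.1 Mb.
With 12% container overhead: ×1.12.
149,047 Mb = 18,630,931,200 bytes ÷ 1,073,741,824 = 17.35 GiB.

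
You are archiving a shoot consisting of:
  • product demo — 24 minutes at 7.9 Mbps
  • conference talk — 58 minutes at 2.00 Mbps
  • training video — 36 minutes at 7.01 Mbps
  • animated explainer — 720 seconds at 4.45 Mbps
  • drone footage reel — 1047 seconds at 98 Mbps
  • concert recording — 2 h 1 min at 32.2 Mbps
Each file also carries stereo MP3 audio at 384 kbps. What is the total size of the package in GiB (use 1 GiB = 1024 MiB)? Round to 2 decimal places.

44.15 GiB

Audio: 384 kbps = 0.384 Mbps.
product demo: 8.284 Mbps × 1440 s = 11929.0 Mb
conference talk: 2.384 Mbps × 3480 s = 8296.3 Mb
training video: 7.394 Mbps × 2160 s = 15971.0 Mb
animated explainer: 4.834 Mbps × 720 s = 3480.5 Mb
drone footage reel: 98.384 Mbps × 1047 s = 103008.0 Mb
concert recording: 32.584 Mbps × 7260 s = 236559.8 Mb
Total: 379244.7 Mb = 47405.6 MB.
= 44.15 GiB.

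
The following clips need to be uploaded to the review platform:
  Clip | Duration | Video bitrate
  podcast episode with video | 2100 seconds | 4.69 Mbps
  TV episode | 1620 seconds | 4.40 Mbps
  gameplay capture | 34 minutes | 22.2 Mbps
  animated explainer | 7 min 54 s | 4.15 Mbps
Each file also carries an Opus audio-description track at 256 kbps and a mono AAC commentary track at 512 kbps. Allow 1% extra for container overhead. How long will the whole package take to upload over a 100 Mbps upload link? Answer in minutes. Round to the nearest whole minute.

12 minutes

Audio total: 256 + 512 = 768 kbps = 0.768 Mbps.
podcast episode with video: 5.458 Mbps × 2100 s × 1.01 = 11576.4 Mb
TV episode: 5.168 Mbps × 1620 s × 1.01 = 8455.9 Mb
gameplay capture: 22.968 Mbps × 2040 s × 1.01 = 47323.3 Mb
animated explainer: 4.918 Mbps × 474 s × 1.01 = 2354.4 Mb
Total: 69710.0 Mb = 8713.8 MB.
At 100 Mbps: 69710.0 / 100 = 697 s ≈ 11.6 minutes.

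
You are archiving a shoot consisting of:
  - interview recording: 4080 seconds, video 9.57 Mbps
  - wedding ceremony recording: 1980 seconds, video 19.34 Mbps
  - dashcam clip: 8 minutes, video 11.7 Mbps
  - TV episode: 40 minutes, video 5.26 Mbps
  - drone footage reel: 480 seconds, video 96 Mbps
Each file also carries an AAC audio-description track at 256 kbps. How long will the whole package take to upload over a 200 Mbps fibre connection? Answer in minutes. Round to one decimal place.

12.0 minutes

Audio: 256 kbps = 0.256 Mbps.
interview recording: 9.826 Mbps × 4080 s = 40090.1 Mb
wedding ceremony recording: 19.596 Mbps × 1980 s = 38800.1 Mb
dashcam clip: 11.956 Mbps × 480 s = 5738.9 Mb
TV episode: 5.516 Mbps × 2400 s = 13238.4 Mb
drone footage reel: 96.256 Mbps × 480 s = 46202.9 Mb
Total: 144070.3 Mb = 18008.8 MB.
At 200 Mbps: 144070.3 / 200 = 720 s ≈ 12 minutes.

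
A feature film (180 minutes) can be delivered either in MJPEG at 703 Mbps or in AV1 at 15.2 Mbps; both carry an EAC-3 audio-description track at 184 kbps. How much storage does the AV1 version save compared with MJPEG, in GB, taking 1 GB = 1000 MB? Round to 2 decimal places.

180 min = 10800 s
Audio: 184 kbps = 0.184 Mbps.
MJPEG: 703.184 Mbps × 10800 s = 7594387.2 Mb = 949.298 GB.
AV1: 15.384 Mbps × 10800 s = 166147.2 Mb = 20.768 GB.
Saving: 949.298 − 20.768 = 928.530 GB.

928.53 GB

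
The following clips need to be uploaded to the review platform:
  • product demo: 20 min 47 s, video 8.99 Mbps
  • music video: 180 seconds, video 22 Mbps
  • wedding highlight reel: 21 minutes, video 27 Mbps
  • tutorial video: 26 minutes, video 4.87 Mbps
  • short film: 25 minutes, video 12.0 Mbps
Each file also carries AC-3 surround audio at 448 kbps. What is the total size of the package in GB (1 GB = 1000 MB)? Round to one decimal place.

Audio: 448 kbps = 0.448 Mbps.
product demo: 9.438 Mbps × 1247 s = 11769.2 Mb
music video: 22.448 Mbps × 180 s = 4040.6 Mb
wedding highlight reel: 27.448 Mbps × 1260 s = 34584.5 Mb
tutorial video: 5.318 Mbps × 1560 s = 8296.1 Mb
short film: 12.448 Mbps × 1500 s = 18672.0 Mb
Total: 77362.4 Mb = 9670.3 MB.
= 9.670 GB.

9.7 GB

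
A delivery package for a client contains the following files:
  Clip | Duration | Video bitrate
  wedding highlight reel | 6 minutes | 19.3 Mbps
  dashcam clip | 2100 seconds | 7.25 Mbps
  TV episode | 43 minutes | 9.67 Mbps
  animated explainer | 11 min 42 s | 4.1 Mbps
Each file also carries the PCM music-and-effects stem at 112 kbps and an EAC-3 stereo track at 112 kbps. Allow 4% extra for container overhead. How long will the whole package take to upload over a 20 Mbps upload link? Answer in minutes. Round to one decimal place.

44.4 minutes

Audio total: 112 + 112 = 224 kbps = 0.224 Mbps.
wedding highlight reel: 19.524 Mbps × 360 s × 1.04 = 7309.8 Mb
dashcam clip: 7.474 Mbps × 2100 s × 1.04 = 16323.2 Mb
TV episode: 9.894 Mbps × 2580 s × 1.04 = 26547.6 Mb
animated explainer: 4.324 Mbps × 702 s × 1.04 = 3156.9 Mb
Total: 53337.4 Mb = 6667.2 MB.
At 20 Mbps: 53337.4 / 20 = 2667 s ≈ 44.4 minutes.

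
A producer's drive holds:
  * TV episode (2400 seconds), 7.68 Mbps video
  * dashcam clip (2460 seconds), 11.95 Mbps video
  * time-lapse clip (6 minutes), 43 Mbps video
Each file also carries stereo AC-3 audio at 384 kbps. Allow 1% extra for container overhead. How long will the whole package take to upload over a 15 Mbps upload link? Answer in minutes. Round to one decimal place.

Audio: 384 kbps = 0.384 Mbps.
TV episode: 8.064 Mbps × 2400 s × 1.01 = 19547.1 Mb
dashcam clip: 12.334 Mbps × 2460 s × 1.01 = 30645.1 Mb
time-lapse clip: 43.384 Mbps × 360 s × 1.01 = 15774.4 Mb
Total: 65966.6 Mb = 8245.8 MB.
At 15 Mbps: 65966.6 / 15 = 4398 s ≈ 73.3 minutes.

73.3 minutes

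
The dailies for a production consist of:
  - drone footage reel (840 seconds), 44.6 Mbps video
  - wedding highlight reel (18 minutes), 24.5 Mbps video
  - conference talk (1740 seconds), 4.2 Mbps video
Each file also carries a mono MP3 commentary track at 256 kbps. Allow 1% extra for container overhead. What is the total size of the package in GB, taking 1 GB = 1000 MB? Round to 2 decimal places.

Audio: 256 kbps = 0.256 Mbps.
drone footage reel: 44.856 Mbps × 840 s × 1.01 = 38055.8 Mb
wedding highlight reel: 24.756 Mbps × 1080 s × 1.01 = 27003.8 Mb
conference talk: 4.456 Mbps × 1740 s × 1.01 = 7831.0 Mb
Total: 72890.6 Mb = 9111.3 MB.
= 9.111 GB.

9.11 GB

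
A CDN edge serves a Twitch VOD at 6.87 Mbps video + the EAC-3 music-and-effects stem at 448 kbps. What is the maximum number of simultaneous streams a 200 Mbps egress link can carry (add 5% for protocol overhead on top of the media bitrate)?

26

Audio: 448 kbps = 0.448 Mbps.
Per-viewer media rate: 7.318 Mbps.
On the wire with 5% overhead: 7.684 Mbps.
200 Mbps = 200.0 Mbps; 200.0 / 7.684 = 26.03 → 26 viewers.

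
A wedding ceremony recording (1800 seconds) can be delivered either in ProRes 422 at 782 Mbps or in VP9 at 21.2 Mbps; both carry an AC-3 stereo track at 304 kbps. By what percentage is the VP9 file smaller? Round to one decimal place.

Audio: 304 kbps = 0.304 Mbps.
ProRes 422: 782.304 Mbps × 1800 s = 1408147.2 Mb = 176.018 GB.
VP9: 21.504 Mbps × 1800 s = 38707.2 Mb = 4.838 GB.
Reduction: (1 − 4.838/176.018) × 100 = 97.25%.

97.3%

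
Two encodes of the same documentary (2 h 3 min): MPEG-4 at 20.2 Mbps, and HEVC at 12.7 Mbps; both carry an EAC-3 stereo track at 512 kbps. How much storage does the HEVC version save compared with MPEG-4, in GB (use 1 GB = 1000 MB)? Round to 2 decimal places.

2 h 3 min = 123 min = 7380 s
Audio: 512 kbps = 0.512 Mbps.
MPEG-4: 20.712 Mbps × 7380 s = 152854.6 Mb = 19.107 GB.
HEVC: 13.212 Mbps × 7380 s = 97504.6 Mb = 12.188 GB.
Saving: 19.107 − 12.188 = 6.919 GB.

6.92 GB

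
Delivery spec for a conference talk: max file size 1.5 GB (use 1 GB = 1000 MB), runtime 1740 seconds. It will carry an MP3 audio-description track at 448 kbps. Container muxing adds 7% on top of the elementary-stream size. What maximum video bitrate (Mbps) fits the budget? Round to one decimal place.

Budget: 1.5 GB = 12000.0 Mb.
Stream payload after overhead: 12000.0 / 1.07 = 11215.0 Mb.
Total bitrate budget: 11215.0 Mb / 1740 s = 6.445 Mbps.
Audio: 448 kbps = 0.448 Mbps.
Video: 6.445 − 0.448 = 5.997 Mbps.

6.0 Mbps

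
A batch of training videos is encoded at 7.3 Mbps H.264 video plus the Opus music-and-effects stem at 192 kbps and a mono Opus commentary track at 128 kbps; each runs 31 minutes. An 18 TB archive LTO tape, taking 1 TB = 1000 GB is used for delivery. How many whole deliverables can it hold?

31 min = 1860 s
Audio total: 192 + 128 = 320 kbps = 0.320 Mbps.
Total bitrate: 7.620 Mbps.
Per item: 7.620 Mbps × 1860 s = 14,173 Mb = 1,772 MB.
Capacity: 18 TB = 144,000,000 Mb; 10160.02 items → 10160 complete.

10160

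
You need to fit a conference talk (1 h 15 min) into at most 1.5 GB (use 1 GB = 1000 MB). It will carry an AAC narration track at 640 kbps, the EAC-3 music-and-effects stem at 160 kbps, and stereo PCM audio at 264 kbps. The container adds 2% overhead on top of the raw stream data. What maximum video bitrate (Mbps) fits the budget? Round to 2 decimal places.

1.55 Mbps

Budget: 1.5 GB = 12000.0 Mb.
Stream payload after overhead: 12000.0 / 1.02 = 11764.7 Mb.
1 h 15 min = 75 min = 4500 s
Total bitrate budget: 11764.7 Mb / 4500 s = 2.614 Mbps.
Audio total: 640 + 160 + 264 = 1064 kbps = 1.064 Mbps.
Video: 2.614 − 1.064 = 1.550 Mbps.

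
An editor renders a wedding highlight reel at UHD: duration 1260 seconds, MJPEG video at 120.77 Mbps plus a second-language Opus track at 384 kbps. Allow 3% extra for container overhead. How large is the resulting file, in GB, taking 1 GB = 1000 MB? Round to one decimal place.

19.7 GB

Audio: 384 kbps = 0.384 Mbps.
Total bitrate: 120.77 + 0.384 = 121.154 Mbps.
Stream data: 121.154 Mbps × 1260 s = 152654.0 Mb.
With 3% container overhead: ×1.03.
157,234 Mb ÷ 8 = 19,654 MB → 19.65 GB.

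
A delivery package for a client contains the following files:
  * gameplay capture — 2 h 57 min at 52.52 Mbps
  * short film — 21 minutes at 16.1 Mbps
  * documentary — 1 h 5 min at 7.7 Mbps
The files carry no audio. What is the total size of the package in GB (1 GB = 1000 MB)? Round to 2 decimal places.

gameplay capture: 52.520 Mbps × 10620 s = 557762.4 Mb
short film: 16.100 Mbps × 1260 s = 20286.0 Mb
documentary: 7.700 Mbps × 3900 s = 30030.0 Mb
Total: 608078.4 Mb = 76009.8 MB.
= 76.01 GB.

76.01 GB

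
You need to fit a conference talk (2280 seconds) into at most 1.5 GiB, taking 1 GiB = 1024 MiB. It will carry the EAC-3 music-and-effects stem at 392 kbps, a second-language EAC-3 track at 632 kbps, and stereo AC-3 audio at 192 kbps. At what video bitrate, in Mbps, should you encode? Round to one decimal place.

4.4 Mbps

Budget: 1.5 GiB = 12884.9 Mb.
Total bitrate budget: 12884.9 Mb / 2280 s = 5.651 Mbps.
Audio total: 392 + 632 + 192 = 1216 kbps = 1.216 Mbps.
Video: 5.651 − 1.216 = 4.435 Mbps.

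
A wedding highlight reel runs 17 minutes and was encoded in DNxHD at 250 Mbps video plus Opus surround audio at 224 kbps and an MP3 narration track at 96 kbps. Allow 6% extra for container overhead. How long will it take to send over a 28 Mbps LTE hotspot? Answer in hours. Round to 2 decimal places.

2.68 hours

17 min = 1020 s
Audio total: 224 + 96 = 320 kbps = 0.320 Mbps.
Total bitrate: 250.320 Mbps.
File: 250.320 Mbps × 1020 s = 255326.4 Mb.
With 6% container overhead: ×1.06. → 270646.0 Mb.
At 28 Mbps: 270646.0 / 28 = 9665.9 s ≈ 2.68 hours.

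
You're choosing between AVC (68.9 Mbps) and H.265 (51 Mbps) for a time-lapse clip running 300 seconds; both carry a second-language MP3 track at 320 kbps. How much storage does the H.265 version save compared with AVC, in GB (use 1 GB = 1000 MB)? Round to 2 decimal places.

Audio: 320 kbps = 0.320 Mbps.
AVC: 69.220 Mbps × 300 s = 20766.0 Mb = 2.596 GB.
H.265: 51.320 Mbps × 300 s = 15396.0 Mb = 1.925 GB.
Saving: 2.596 − 1.925 = 0.671 GB.

0.67 GB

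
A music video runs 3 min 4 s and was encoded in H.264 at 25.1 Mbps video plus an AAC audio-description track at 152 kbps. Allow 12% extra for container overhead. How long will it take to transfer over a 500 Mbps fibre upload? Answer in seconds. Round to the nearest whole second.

3 min 4 s = 184 s
Audio: 152 kbps = 0.152 Mbps.
Total bitrate: 25.252 Mbps.
File: 25.252 Mbps × 184 s = 4646.4 Mb.
With 12% container overhead: ×1.12. → 5203.9 Mb.
At 500 Mbps: 5203.9 / 500 = 10.4 s ≈ 10.4 seconds.

10 seconds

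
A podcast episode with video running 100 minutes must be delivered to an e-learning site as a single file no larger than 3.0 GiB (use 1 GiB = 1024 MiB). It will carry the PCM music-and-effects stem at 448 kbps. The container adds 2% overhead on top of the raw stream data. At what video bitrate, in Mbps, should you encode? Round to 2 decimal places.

3.76 Mbps

Budget: 3.0 GiB = 25769.8 Mb.
Stream payload after overhead: 25769.8 / 1.02 = 25264.5 Mb.
100 min = 6000 s
Total bitrate budget: 25264.5 Mb / 6000 s = 4.211 Mbps.
Audio: 448 kbps = 0.448 Mbps.
Video: 4.211 − 0.448 = 3.763 Mbps.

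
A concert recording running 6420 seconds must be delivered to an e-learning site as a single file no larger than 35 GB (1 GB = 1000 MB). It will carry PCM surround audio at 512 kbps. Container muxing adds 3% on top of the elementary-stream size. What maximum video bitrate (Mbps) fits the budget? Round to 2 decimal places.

41.83 Mbps

Budget: 35 GB = 280000.0 Mb.
Stream payload after overhead: 280000.0 / 1.03 = 271844.7 Mb.
Total bitrate budget: 271844.7 Mb / 6420 s = 42.343 Mbps.
Audio: 512 kbps = 0.512 Mbps.
Video: 42.343 − 0.512 = 41.831 Mbps.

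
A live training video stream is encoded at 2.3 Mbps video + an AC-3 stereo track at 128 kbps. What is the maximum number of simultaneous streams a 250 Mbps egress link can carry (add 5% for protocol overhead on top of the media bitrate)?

Audio: 128 kbps = 0.128 Mbps.
Per-viewer media rate: 2.428 Mbps.
On the wire with 5% overhead: 2.549 Mbps.
250 Mbps = 250.0 Mbps; 250.0 / 2.549 = 98.06 → 98 viewers.

98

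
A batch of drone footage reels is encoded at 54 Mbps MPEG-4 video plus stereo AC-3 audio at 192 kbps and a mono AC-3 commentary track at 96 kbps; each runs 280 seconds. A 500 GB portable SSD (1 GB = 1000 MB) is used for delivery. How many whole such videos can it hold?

263

Audio total: 192 + 96 = 288 kbps = 0.288 Mbps.
Total bitrate: 54.288 Mbps.
Per item: 54.288 Mbps × 280 s = 15,201 Mb = 1,900 MB.
Capacity: 500 GB = 4,000,000 Mb; 263.15 items → 263 complete.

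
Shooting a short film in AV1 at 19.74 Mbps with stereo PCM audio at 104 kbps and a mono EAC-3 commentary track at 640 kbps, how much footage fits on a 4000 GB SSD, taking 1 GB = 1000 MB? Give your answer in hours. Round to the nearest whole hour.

434 hours

Audio total: 104 + 640 = 744 kbps = 0.744 Mbps.
Total bitrate: 19.74 + 0.744 = 20.484 Mbps.
Capacity: 4000 GB = 32,000,000 Mb.
Recording time: 32,000,000 / 20.484 = 1,562,195 s ≈ 434 hours.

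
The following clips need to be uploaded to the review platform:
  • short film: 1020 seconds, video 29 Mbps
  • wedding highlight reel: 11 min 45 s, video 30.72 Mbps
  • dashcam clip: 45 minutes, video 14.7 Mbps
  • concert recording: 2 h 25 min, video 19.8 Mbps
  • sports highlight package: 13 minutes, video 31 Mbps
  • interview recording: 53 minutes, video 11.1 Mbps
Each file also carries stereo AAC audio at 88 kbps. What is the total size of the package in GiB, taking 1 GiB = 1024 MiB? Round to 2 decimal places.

37.74 GiB

Audio: 88 kbps = 0.088 Mbps.
short film: 29.088 Mbps × 1020 s = 29669.8 Mb
wedding highlight reel: 30.808 Mbps × 705 s = 21719.6 Mb
dashcam clip: 14.788 Mbps × 2700 s = 39927.6 Mb
concert recording: 19.888 Mbps × 8700 s = 173025.6 Mb
sports highlight package: 31.088 Mbps × 780 s = 24248.6 Mb
interview recording: 11.188 Mbps × 3180 s = 35577.8 Mb
Total: 324169.1 Mb = 40521.1 MB.
= 37.74 GiB.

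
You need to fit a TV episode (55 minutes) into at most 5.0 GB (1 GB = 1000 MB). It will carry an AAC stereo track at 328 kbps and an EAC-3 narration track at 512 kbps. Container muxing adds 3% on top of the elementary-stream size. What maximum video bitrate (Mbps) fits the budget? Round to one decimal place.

10.9 Mbps

Budget: 5.0 GB = 40000.0 Mb.
Stream payload after overhead: 40000.0 / 1.03 = 38835.0 Mb.
55 min = 3300 s
Total bitrate budget: 38835.0 Mb / 3300 s = 11.768 Mbps.
Audio total: 328 + 512 = 840 kbps = 0.840 Mbps.
Video: 11.768 − 0.840 = 10.928 Mbps.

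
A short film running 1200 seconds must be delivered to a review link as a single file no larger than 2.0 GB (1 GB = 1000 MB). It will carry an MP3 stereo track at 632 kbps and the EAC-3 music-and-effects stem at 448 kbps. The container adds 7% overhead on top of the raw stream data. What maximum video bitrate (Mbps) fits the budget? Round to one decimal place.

11.4 Mbps

Budget: 2.0 GB = 16000.0 Mb.
Stream payload after overhead: 16000.0 / 1.07 = 14953.3 Mb.
Total bitrate budget: 14953.3 Mb / 1200 s = 12.461 Mbps.
Audio total: 632 + 448 = 1080 kbps = 1.080 Mbps.
Video: 12.461 − 1.080 = 11.381 Mbps.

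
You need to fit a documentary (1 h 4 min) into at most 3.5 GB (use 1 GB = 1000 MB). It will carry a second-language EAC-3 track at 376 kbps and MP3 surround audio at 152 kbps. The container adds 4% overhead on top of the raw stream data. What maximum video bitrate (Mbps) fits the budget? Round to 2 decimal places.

Budget: 3.5 GB = 28000.0 Mb.
Stream payload after overhead: 28000.0 / 1.04 = 26923.1 Mb.
1 h 4 min = 64 min = 3840 s
Total bitrate budget: 26923.1 Mb / 3840 s = 7.011 Mbps.
Audio total: 376 + 152 = 528 kbps = 0.528 Mbps.
Video: 7.011 − 0.528 = 6.483 Mbps.

6.48 Mbps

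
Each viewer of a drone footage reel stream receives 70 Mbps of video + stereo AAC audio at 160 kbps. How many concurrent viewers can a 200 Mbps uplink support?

2

Audio: 160 kbps = 0.160 Mbps.
Per-viewer media rate: 70.160 Mbps.
200 Mbps = 200.0 Mbps; 200.0 / 70.160 = 2.85 → 2 viewers.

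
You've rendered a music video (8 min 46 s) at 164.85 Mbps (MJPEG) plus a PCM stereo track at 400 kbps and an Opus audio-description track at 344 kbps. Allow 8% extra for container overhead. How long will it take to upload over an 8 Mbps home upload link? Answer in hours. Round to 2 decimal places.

8 min 46 s = 526 s
Audio total: 400 + 344 = 744 kbps = 0.744 Mbps.
Total bitrate: 165.594 Mbps.
File: 165.594 Mbps × 526 s = 87102.4 Mb.
With 8% container overhead: ×1.08. → 94070.6 Mb.
At 8 Mbps: 94070.6 / 8 = 11758.8 s ≈ 3.27 hours.

3.27 hours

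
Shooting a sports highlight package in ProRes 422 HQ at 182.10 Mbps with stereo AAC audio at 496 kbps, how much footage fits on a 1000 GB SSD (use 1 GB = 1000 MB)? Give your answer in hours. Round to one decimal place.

Audio: 496 kbps = 0.496 Mbps.
Total bitrate: 182.10 + 0.496 = 182.596 Mbps.
Capacity: 1000 GB = 8,000,000 Mb.
Recording time: 8,000,000 / 182.596 = 43,813 s ≈ 12.2 hours.

12.2 hours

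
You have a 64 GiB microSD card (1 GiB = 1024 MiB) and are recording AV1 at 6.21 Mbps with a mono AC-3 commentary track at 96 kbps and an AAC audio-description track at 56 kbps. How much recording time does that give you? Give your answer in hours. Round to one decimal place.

Audio total: 96 + 56 = 152 kbps = 0.152 Mbps.
Total bitrate: 6.21 + 0.152 = 6.362 Mbps.
Capacity: 64 GiB = 549,756 Mb.
Recording time: 549,756 / 6.362 = 86,412 s ≈ 24.0 hours.

24.0 hours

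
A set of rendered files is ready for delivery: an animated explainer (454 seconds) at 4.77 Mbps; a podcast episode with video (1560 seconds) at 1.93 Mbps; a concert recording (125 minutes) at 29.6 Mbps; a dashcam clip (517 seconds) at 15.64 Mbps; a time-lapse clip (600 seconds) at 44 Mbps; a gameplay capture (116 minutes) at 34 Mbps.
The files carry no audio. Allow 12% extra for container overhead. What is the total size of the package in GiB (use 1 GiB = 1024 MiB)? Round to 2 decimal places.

64.97 GiB

animated explainer: 4.770 Mbps × 454 s × 1.12 = 2425.4 Mb
podcast episode with video: 1.930 Mbps × 1560 s × 1.12 = 3372.1 Mb
concert recording: 29.600 Mbps × 7500 s × 1.12 = 248640.0 Mb
dashcam clip: 15.640 Mbps × 517 s × 1.12 = 9056.2 Mb
time-lapse clip: 44.000 Mbps × 600 s × 1.12 = 29568.0 Mb
gameplay capture: 34.000 Mbps × 6960 s × 1.12 = 265036.8 Mb
Total: 558098.5 Mb = 69762.3 MB.
= 64.97 GiB.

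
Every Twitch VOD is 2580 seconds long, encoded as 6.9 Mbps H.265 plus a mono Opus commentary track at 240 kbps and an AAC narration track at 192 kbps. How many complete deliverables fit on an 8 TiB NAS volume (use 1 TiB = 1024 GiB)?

Audio total: 240 + 192 = 432 kbps = 0.432 Mbps.
Total bitrate: 7.332 Mbps.
Per item: 7.332 Mbps × 2580 s = 18,917 Mb = 2,365 MB.
Capacity: 8 TiB = 70,368,744 Mb; 3719.95 items → 3719 complete.

3719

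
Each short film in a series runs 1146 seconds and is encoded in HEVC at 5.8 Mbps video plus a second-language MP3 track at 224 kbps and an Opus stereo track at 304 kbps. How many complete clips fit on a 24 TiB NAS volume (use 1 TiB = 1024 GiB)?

29110

Audio total: 224 + 304 = 528 kbps = 0.528 Mbps.
Total bitrate: 6.328 Mbps.
Per item: 6.328 Mbps × 1146 s = 7,252 Mb = 906.5 MB.
Capacity: 24 TiB = 211,106,233 Mb; 29110.52 items → 29110 complete.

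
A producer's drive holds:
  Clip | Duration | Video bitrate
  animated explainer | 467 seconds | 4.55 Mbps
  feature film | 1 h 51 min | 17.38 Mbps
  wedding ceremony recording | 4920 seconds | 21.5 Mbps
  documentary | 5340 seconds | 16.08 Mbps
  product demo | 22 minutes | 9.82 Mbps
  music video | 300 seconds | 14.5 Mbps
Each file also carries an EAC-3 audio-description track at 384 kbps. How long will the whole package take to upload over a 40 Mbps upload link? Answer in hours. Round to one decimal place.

Audio: 384 kbps = 0.384 Mbps.
animated explainer: 4.934 Mbps × 467 s = 2304.2 Mb
feature film: 17.764 Mbps × 6660 s = 118308.2 Mb
wedding ceremony recording: 21.884 Mbps × 4920 s = 107669.3 Mb
documentary: 16.464 Mbps × 5340 s = 87917.8 Mb
product demo: 10.204 Mbps × 1320 s = 13469.3 Mb
music video: 14.884 Mbps × 300 s = 4465.2 Mb
Total: 334133.9 Mb = 41766.7 MB.
At 40 Mbps: 334133.9 / 40 = 8353 s ≈ 2.32 hours.

2.3 hours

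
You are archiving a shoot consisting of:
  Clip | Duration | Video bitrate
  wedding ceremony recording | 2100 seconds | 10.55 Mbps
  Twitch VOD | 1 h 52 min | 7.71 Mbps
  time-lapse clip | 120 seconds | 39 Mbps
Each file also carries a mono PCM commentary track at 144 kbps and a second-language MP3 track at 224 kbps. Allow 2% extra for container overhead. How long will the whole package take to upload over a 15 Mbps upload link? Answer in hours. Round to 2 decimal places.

Audio total: 144 + 224 = 368 kbps = 0.368 Mbps.
wedding ceremony recording: 10.918 Mbps × 2100 s × 1.02 = 23386.4 Mb
Twitch VOD: 8.078 Mbps × 6720 s × 1.02 = 55369.8 Mb
time-lapse clip: 39.368 Mbps × 120 s × 1.02 = 4818.6 Mb
Total: 83574.8 Mb = 10446.9 MB.
At 15 Mbps: 83574.8 / 15 = 5572 s ≈ 1.55 hours.

1.55 hours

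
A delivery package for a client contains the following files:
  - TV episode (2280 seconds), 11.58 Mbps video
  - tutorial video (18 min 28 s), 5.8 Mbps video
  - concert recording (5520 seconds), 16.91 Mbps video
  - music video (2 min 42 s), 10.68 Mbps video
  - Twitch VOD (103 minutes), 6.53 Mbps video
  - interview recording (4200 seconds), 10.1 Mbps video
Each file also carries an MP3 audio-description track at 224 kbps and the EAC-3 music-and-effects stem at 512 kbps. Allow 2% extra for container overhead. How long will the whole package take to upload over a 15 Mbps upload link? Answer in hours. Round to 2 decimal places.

4.25 hours

Audio total: 224 + 512 = 736 kbps = 0.736 Mbps.
TV episode: 12.316 Mbps × 2280 s × 1.02 = 28642.1 Mb
tutorial video: 6.536 Mbps × 1108 s × 1.02 = 7386.7 Mb
concert recording: 17.646 Mbps × 5520 s × 1.02 = 99354.0 Mb
music video: 11.416 Mbps × 162 s × 1.02 = 1886.4 Mb
Twitch VOD: 7.266 Mbps × 6180 s × 1.02 = 45802.0 Mb
interview recording: 10.836 Mbps × 4200 s × 1.02 = 46421.4 Mb
Total: 229492.6 Mb = 28686.6 MB.
At 15 Mbps: 229492.6 / 15 = 15300 s ≈ 4.25 hours.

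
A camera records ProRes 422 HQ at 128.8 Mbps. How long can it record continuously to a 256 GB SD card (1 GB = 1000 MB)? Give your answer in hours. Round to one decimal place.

4.4 hours

Capacity: 256 GB = 2,048,000 Mb.
Recording time: 2,048,000 / 128.800 = 15,901 s ≈ 4.42 hours.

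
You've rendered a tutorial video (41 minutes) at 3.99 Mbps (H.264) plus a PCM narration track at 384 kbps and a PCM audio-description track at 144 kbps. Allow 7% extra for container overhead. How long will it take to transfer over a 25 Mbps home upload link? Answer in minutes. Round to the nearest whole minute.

8 minutes

41 min = 2460 s
Audio total: 384 + 144 = 528 kbps = 0.528 Mbps.
Total bitrate: 4.518 Mbps.
File: 4.518 Mbps × 2460 s = 11114.3 Mb.
With 7% container overhead: ×1.07. → 11892.3 Mb.
At 25 Mbps: 11892.3 / 25 = 475.7 s ≈ 7.93 minutes.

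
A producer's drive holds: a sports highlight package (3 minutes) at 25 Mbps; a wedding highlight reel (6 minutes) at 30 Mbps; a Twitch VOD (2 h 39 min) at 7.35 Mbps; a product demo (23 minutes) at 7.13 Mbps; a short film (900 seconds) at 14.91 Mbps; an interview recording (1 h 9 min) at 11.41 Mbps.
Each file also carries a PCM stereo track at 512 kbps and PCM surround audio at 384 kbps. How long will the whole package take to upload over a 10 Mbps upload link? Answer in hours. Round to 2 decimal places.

4.74 hours

Audio total: 512 + 384 = 896 kbps = 0.896 Mbps.
sports highlight package: 25.896 Mbps × 180 s = 4661.3 Mb
wedding highlight reel: 30.896 Mbps × 360 s = 11122.6 Mb
Twitch VOD: 8.246 Mbps × 9540 s = 78666.8 Mb
product demo: 8.026 Mbps × 1380 s = 11075.9 Mb
short film: 15.806 Mbps × 900 s = 14225.4 Mb
interview recording: 12.306 Mbps × 4140 s = 50946.8 Mb
Total: 170698.8 Mb = 21337.3 MB.
At 10 Mbps: 170698.8 / 10 = 17070 s ≈ 4.74 hours.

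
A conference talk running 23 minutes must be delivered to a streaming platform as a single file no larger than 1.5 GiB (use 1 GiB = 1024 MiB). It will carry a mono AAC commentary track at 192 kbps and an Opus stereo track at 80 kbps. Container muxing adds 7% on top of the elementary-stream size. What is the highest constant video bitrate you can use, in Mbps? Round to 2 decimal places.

Budget: 1.5 GiB = 12884.9 Mb.
Stream payload after overhead: 12884.9 / 1.07 = 12042.0 Mb.
23 min = 1380 s
Total bitrate budget: 12042.0 Mb / 1380 s = 8.726 Mbps.
Audio total: 192 + 80 = 272 kbps = 0.272 Mbps.
Video: 8.726 − 0.272 = 8.454 Mbps.

8.45 Mbps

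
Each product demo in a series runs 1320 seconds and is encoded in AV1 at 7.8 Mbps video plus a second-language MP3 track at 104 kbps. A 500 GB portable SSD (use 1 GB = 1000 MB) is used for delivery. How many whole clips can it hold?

383

Audio: 104 kbps = 0.104 Mbps.
Total bitrate: 7.904 Mbps.
Per item: 7.904 Mbps × 1320 s = 10,433 Mb = 1,304 MB.
Capacity: 500 GB = 4,000,000 Mb; 383.39 items → 383 complete.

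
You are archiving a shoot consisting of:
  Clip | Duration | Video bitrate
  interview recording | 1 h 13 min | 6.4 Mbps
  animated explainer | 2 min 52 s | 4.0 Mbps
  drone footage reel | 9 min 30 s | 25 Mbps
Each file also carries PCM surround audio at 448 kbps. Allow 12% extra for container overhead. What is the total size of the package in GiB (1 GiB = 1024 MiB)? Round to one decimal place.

Audio: 448 kbps = 0.448 Mbps.
interview recording: 6.848 Mbps × 4380 s × 1.12 = 33593.5 Mb
animated explainer: 4.448 Mbps × 172 s × 1.12 = 856.9 Mb
drone footage reel: 25.448 Mbps × 570 s × 1.12 = 16246.0 Mb
Total: 50696.4 Mb = 6337.1 MB.
= 5.902 GiB.

5.9 GiB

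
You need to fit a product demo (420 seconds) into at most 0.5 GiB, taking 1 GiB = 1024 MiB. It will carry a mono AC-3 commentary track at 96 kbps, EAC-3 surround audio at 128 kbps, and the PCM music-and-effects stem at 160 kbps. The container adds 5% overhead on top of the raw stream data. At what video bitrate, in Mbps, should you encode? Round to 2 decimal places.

Budget: 0.5 GiB = 4295.0 Mb.
Stream payload after overhead: 4295.0 / 1.05 = 4090.4 Mb.
Total bitrate budget: 4090.4 Mb / 420 s = 9.739 Mbps.
Audio total: 96 + 128 + 160 = 384 kbps = 0.384 Mbps.
Video: 9.739 − 0.384 = 9.355 Mbps.

9.36 Mbps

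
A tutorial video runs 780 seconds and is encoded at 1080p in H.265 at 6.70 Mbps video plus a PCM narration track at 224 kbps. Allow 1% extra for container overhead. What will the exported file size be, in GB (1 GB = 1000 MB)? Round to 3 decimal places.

0.682 GB

Audio: 224 kbps = 0.224 Mbps.
Total bitrate: 6.70 + 0.224 = 6.924 Mbps.
Stream data: 6.924 Mbps × 780 s = 5400.7 Mb.
With 1% container overhead: ×1.01.
5,455 Mb ÷ 8 = 681.8 MB → 0.6818 GB.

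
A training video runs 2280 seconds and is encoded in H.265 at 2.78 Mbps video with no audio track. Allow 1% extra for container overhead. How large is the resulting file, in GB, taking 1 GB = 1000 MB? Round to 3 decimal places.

Total bitrate: 2.78 Mbps.
Stream data: 2.780 Mbps × 2280 s = 6338.4 Mb.
With 1% container overhead: ×1.01.
6,402 Mb ÷ 8 = 800.2 MB → 0.8002 GB.

0.800 GB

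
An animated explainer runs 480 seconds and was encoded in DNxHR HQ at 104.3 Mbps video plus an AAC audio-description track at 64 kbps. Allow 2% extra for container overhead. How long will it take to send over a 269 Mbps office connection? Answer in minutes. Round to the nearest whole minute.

3 minutes

Audio: 64 kbps = 0.064 Mbps.
Total bitrate: 104.364 Mbps.
File: 104.364 Mbps × 480 s = 50094.7 Mb.
With 2% container overhead: ×1.02. → 51096.6 Mb.
At 269 Mbps: 51096.6 / 269 = 190.0 s ≈ 3.17 minutes.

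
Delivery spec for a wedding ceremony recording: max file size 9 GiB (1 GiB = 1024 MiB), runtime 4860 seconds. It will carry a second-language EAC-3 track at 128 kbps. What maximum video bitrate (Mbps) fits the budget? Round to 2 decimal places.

15.78 Mbps

Budget: 9 GiB = 77309.4 Mb.
Total bitrate budget: 77309.4 Mb / 4860 s = 15.907 Mbps.
Audio: 128 kbps = 0.128 Mbps.
Video: 15.907 − 0.128 = 15.779 Mbps.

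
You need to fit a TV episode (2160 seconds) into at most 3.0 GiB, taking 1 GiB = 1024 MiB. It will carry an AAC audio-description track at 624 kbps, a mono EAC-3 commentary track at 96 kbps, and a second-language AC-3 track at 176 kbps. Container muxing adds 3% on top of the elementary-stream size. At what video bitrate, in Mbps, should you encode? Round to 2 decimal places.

Budget: 3.0 GiB = 25769.8 Mb.
Stream payload after overhead: 25769.8 / 1.03 = 25019.2 Mb.
Total bitrate budget: 25019.2 Mb / 2160 s = 11.583 Mbps.
Audio total: 624 + 96 + 176 = 896 kbps = 0.896 Mbps.
Video: 11.583 − 0.896 = 10.687 Mbps.

10.69 Mbps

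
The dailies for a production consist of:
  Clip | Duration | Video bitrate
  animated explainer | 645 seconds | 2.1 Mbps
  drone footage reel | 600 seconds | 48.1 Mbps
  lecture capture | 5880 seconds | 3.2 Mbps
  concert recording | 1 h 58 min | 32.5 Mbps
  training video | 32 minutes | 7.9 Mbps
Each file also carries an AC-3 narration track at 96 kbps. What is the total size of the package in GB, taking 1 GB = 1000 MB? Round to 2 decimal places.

Audio: 96 kbps = 0.096 Mbps.
animated explainer: 2.196 Mbps × 645 s = 1416.4 Mb
drone footage reel: 48.196 Mbps × 600 s = 28917.6 Mb
lecture capture: 3.296 Mbps × 5880 s = 19380.5 Mb
concert recording: 32.596 Mbps × 7080 s = 230779.7 Mb
training video: 7.996 Mbps × 1920 s = 15352.3 Mb
Total: 295846.5 Mb = 36980.8 MB.
= 36.98 GB.

36.98 GB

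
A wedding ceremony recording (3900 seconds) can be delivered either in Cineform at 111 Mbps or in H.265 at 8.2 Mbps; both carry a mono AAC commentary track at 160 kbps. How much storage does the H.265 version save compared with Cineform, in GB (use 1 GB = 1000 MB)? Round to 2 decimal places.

50.12 GB

Audio: 160 kbps = 0.160 Mbps.
Cineform: 111.160 Mbps × 3900 s = 433524.0 Mb = 54.191 GB.
H.265: 8.360 Mbps × 3900 s = 32604.0 Mb = 4.075 GB.
Saving: 54.191 − 4.075 = 50.115 GB.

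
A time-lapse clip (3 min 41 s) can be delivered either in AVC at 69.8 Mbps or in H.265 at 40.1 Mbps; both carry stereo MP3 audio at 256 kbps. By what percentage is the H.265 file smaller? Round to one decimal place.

42.4%

3 min 41 s = 221 s
Audio: 256 kbps = 0.256 Mbps.
AVC: 70.056 Mbps × 221 s = 15482.4 Mb = 1.802 GiB.
H.265: 40.356 Mbps × 221 s = 8918.7 Mb = 1.038 GiB.
Reduction: (1 − 1.038/1.802) × 100 = 42.39%.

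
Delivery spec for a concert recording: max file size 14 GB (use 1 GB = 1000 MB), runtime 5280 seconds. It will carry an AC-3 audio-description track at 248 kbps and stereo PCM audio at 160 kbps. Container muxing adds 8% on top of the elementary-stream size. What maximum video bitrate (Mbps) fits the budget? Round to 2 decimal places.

Budget: 14 GB = 112000.0 Mb.
Stream payload after overhead: 112000.0 / 1.08 = 103703.7 Mb.
Total bitrate budget: 103703.7 Mb / 5280 s = 19.641 Mbps.
Audio total: 248 + 160 = 408 kbps = 0.408 Mbps.
Video: 19.641 − 0.408 = 19.233 Mbps.

19.23 Mbps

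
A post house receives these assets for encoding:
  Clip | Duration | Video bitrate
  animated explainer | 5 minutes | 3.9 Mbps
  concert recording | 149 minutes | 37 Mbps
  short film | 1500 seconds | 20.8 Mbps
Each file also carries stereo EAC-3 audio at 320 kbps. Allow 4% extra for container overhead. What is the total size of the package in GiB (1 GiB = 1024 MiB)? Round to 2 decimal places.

44.38 GiB

Audio: 320 kbps = 0.320 Mbps.
animated explainer: 4.220 Mbps × 300 s × 1.04 = 1316.6 Mb
concert recording: 37.320 Mbps × 8940 s × 1.04 = 346986.4 Mb
short film: 21.120 Mbps × 1500 s × 1.04 = 32947.2 Mb
Total: 381250.3 Mb = 47656.3 MB.
= 44.38 GiB.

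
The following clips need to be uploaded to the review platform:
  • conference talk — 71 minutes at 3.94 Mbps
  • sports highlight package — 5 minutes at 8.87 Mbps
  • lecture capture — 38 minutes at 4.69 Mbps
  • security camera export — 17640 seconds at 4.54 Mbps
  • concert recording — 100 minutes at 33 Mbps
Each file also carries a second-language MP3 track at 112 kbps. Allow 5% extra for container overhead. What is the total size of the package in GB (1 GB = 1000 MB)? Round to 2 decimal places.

40.90 GB

Audio: 112 kbps = 0.112 Mbps.
conference talk: 4.052 Mbps × 4260 s × 1.05 = 18124.6 Mb
sports highlight package: 8.982 Mbps × 300 s × 1.05 = 2829.3 Mb
lecture capture: 4.802 Mbps × 2280 s × 1.05 = 11496.0 Mb
security camera export: 4.652 Mbps × 17640 s × 1.05 = 86164.3 Mb
concert recording: 33.112 Mbps × 6000 s × 1.05 = 208605.6 Mb
Total: 327219.9 Mb = 40902.5 MB.
= 40.90 GB.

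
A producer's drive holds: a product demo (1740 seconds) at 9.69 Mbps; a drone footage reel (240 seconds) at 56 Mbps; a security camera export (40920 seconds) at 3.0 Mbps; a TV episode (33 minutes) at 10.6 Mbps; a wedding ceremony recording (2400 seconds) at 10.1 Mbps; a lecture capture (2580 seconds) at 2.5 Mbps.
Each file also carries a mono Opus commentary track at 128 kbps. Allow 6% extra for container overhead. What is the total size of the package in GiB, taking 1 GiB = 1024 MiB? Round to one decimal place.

Audio: 128 kbps = 0.128 Mbps.
product demo: 9.818 Mbps × 1740 s × 1.06 = 18108.3 Mb
drone footage reel: 56.128 Mbps × 240 s × 1.06 = 14279.0 Mb
security camera export: 3.128 Mbps × 40920 s × 1.06 = 135677.6 Mb
TV episode: 10.728 Mbps × 1980 s × 1.06 = 22515.9 Mb
wedding ceremony recording: 10.228 Mbps × 2400 s × 1.06 = 26020.0 Mb
lecture capture: 2.628 Mbps × 2580 s × 1.06 = 7187.1 Mb
Total: 223787.9 Mb = 27973.5 MB.
= 26.05 GiB.

26.1 GiB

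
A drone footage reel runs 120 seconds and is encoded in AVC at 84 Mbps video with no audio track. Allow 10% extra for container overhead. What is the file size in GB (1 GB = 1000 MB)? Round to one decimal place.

Total bitrate: 84 Mbps.
Stream data: 84.000 Mbps × 120 s = 10080.0 Mb.
With 10% container overhead: ×1.10.
11,088 Mb ÷ 8 = 1,386 MB → 1.386 GB.

1.4 GB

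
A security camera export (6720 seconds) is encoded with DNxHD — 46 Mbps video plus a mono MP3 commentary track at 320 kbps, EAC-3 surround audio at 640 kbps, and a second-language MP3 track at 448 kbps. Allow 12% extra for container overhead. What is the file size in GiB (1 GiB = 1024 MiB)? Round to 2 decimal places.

41.54 GiB

Audio total: 320 + 640 + 448 = 1408 kbps = 1.408 Mbps.
Total bitrate: 46 + 1.408 = 47.408 Mbps.
Stream data: 47.408 Mbps × 6720 s = 318581.8 Mb.
With 12% container overhead: ×1.12.
356,812 Mb = 44,601,446,400 bytes ÷ 1,073,741,824 = 41.54 GiB.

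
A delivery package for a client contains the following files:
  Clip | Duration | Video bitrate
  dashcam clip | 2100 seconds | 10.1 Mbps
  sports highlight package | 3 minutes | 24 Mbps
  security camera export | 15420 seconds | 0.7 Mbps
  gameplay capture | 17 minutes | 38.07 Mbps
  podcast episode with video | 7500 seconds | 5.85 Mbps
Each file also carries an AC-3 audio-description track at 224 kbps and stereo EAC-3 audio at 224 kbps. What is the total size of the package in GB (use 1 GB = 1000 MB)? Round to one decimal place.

16.3 GB

Audio total: 224 + 224 = 448 kbps = 0.448 Mbps.
dashcam clip: 10.548 Mbps × 2100 s = 22150.8 Mb
sports highlight package: 24.448 Mbps × 180 s = 4400.6 Mb
security camera export: 1.148 Mbps × 15420 s = 17702.2 Mb
gameplay capture: 38.518 Mbps × 1020 s = 39288.4 Mb
podcast episode with video: 6.298 Mbps × 7500 s = 47235.0 Mb
Total: 130777.0 Mb = 16347.1 MB.
= 16.35 GB.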